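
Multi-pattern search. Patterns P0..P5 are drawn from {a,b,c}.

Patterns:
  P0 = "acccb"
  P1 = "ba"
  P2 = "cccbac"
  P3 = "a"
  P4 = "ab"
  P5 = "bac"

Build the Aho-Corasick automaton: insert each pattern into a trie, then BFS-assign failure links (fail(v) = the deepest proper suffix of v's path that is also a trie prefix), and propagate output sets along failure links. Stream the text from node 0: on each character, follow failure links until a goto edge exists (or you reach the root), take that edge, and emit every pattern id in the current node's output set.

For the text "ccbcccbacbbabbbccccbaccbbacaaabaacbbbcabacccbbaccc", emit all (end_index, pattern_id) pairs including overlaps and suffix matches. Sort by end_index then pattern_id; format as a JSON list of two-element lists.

Construct AC machine:
Trie (insert patterns):
  0='ε' goto a→1 b→6 c→8
  1='a' goto b→14 c→2  [P3 ends]
  2='ac' goto c→3
  3='acc' goto c→4
  4='accc' goto b→5
  5='acccb' goto ·  [P0 ends]
  6='b' goto a→7
  7='ba' goto c→15  [P1 ends]
  8='c' goto c→9
  9='cc' goto c→10
  10='ccc' goto b→11
  11='cccb' goto a→12
  12='cccba' goto c→13
  13='cccbac' goto ·  [P2 ends]
  14='ab' goto ·  [P4 ends]
  15='bac' goto ·  [P5 ends]

BFS fail/out derivation:
  fail(1) 'a': from fail(0)=0 chase 'a': 0 ⇒ 0;  out={3}∪out(0)={3}
  fail(6) 'b': from fail(0)=0 chase 'b': 0 ⇒ 0;  out=∅∪out(0)=∅
  fail(8) 'c': from fail(0)=0 chase 'c': 0 ⇒ 0;  out=∅∪out(0)=∅
  fail(2) 'ac': from fail(1)=0 chase 'c': 0 ⇒ 8;  out=∅∪out(8)=∅
  fail(7) 'ba': from fail(6)=0 chase 'a': 0 ⇒ 1;  out={1}∪out(1)={1,3}
  fail(9) 'cc': from fail(8)=0 chase 'c': 0 ⇒ 8;  out=∅∪out(8)=∅
  fail(14) 'ab': from fail(1)=0 chase 'b': 0 ⇒ 6;  out={4}∪out(6)={4}
  fail(3) 'acc': from fail(2)=8 chase 'c': 8 ⇒ 9;  out=∅∪out(9)=∅
  fail(10) 'ccc': from fail(9)=8 chase 'c': 8 ⇒ 9;  out=∅∪out(9)=∅
  fail(15) 'bac': from fail(7)=1 chase 'c': 1 ⇒ 2;  out={5}∪out(2)={5}
  fail(4) 'accc': from fail(3)=9 chase 'c': 9 ⇒ 10;  out=∅∪out(10)=∅
  fail(11) 'cccb': from fail(10)=9 chase 'b': 9→8→0 ⇒ 6;  out=∅∪out(6)=∅
  fail(5) 'acccb': from fail(4)=10 chase 'b': 10 ⇒ 11;  out={0}∪out(11)={0}
  fail(12) 'cccba': from fail(11)=6 chase 'a': 6 ⇒ 7;  out=∅∪out(7)={1,3}
  fail(13) 'cccbac': from fail(12)=7 chase 'c': 7 ⇒ 15;  out={2}∪out(15)={2,5}

Run:
[0] read 'c'  n0⇒n8
[1] read 'c'  n8⇒n9
[2] read 'b'  n9⇒n6 (via fail)
[3] read 'c'  n6⇒n8 (via fail)
[4] read 'c'  n8⇒n9
[5] read 'c'  n9⇒n10
[6] read 'b'  n10⇒n11
[7] read 'a'  n11⇒n12  emit P1@[6:7],P3@[7:7]
[8] read 'c'  n12⇒n13  emit P2@[3:8],P5@[6:8]
[9] read 'b'  n13⇒n6 (via fail)
[10] read 'b'  n6⇒n6 (via fail)
[11] read 'a'  n6⇒n7  emit P1@[10:11],P3@[11:11]
[12] read 'b'  n7⇒n14 (via fail)  emit P4@[11:12]
[13] read 'b'  n14⇒n6 (via fail)
[14] read 'b'  n6⇒n6 (via fail)
[15] read 'c'  n6⇒n8 (via fail)
[16] read 'c'  n8⇒n9
[17] read 'c'  n9⇒n10
[18] read 'c'  n10⇒n10 (via fail)
[19] read 'b'  n10⇒n11
[20] read 'a'  n11⇒n12  emit P1@[19:20],P3@[20:20]
[21] read 'c'  n12⇒n13  emit P2@[16:21],P5@[19:21]
[22] read 'c'  n13⇒n3 (via fail)
[23] read 'b'  n3⇒n6 (via fail)
[24] read 'b'  n6⇒n6 (via fail)
[25] read 'a'  n6⇒n7  emit P1@[24:25],P3@[25:25]
[26] read 'c'  n7⇒n15  emit P5@[24:26]
[27] read 'a'  n15⇒n1 (via fail)  emit P3@[27:27]
[28] read 'a'  n1⇒n1 (via fail)  emit P3@[28:28]
[29] read 'a'  n1⇒n1 (via fail)  emit P3@[29:29]
[30] read 'b'  n1⇒n14  emit P4@[29:30]
[31] read 'a'  n14⇒n7 (via fail)  emit P1@[30:31],P3@[31:31]
[32] read 'a'  n7⇒n1 (via fail)  emit P3@[32:32]
[33] read 'c'  n1⇒n2
[34] read 'b'  n2⇒n6 (via fail)
[35] read 'b'  n6⇒n6 (via fail)
[36] read 'b'  n6⇒n6 (via fail)
[37] read 'c'  n6⇒n8 (via fail)
[38] read 'a'  n8⇒n1 (via fail)  emit P3@[38:38]
[39] read 'b'  n1⇒n14  emit P4@[38:39]
[40] read 'a'  n14⇒n7 (via fail)  emit P1@[39:40],P3@[40:40]
[41] read 'c'  n7⇒n15  emit P5@[39:41]
[42] read 'c'  n15⇒n3 (via fail)
[43] read 'c'  n3⇒n4
[44] read 'b'  n4⇒n5  emit P0@[40:44]
[45] read 'b'  n5⇒n6 (via fail)
[46] read 'a'  n6⇒n7  emit P1@[45:46],P3@[46:46]
[47] read 'c'  n7⇒n15  emit P5@[45:47]
[48] read 'c'  n15⇒n3 (via fail)
[49] read 'c'  n3⇒n4

Result: [[7,1],[7,3],[8,2],[8,5],[11,1],[11,3],[12,4],[20,1],[20,3],[21,2],[21,5],[25,1],[25,3],[26,5],[27,3],[28,3],[29,3],[30,4],[31,1],[31,3],[32,3],[38,3],[39,4],[40,1],[40,3],[41,5],[44,0],[46,1],[46,3],[47,5]]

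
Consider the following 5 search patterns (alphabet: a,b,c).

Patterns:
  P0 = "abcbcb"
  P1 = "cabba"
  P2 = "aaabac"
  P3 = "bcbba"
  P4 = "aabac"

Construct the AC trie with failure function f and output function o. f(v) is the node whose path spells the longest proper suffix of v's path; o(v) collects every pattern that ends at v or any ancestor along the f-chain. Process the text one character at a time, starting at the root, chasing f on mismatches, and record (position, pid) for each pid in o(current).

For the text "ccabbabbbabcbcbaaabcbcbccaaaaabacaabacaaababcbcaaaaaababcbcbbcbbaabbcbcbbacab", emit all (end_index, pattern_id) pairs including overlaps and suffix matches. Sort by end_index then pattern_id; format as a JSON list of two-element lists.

Build automaton:
Trie nodes:
  n0 'ε': a→1 b→17 c→7
  n1 'a': a→12 b→2
  n2 'ab': c→3
  n3 'abc': b→4
  n4 'abcb': c→5
  n5 'abcbc': b→6
  n6 'abcbcb': ·  [P0 ends]
  n7 'c': a→8
  n8 'ca': b→9
  n9 'cab': b→10
  n10 'cabb': a→11
  n11 'cabba': ·  [P1 ends]
  n12 'aa': a→13 b→22
  n13 'aaa': b→14
  n14 'aaab': a→15
  n15 'aaaba': c→16
  n16 'aaabac': ·  [P2 ends]
  n17 'b': c→18
  n18 'bc': b→19
  n19 'bcb': b→20
  n20 'bcbb': a→21
  n21 'bcbba': ·  [P3 ends]
  n22 'aab': a→23
  n23 'aaba': c→24
  n24 'aabac': ·  [P4 ends]

Failure links (BFS by depth):
  n1('a'): parent n0 fail=0; on 'a' 0 → fail=0;  out ∅∪∅=∅
  n7('c'): parent n0 fail=0; on 'c' 0 → fail=0;  out ∅∪∅=∅
  n17('b'): parent n0 fail=0; on 'b' 0 → fail=0;  out ∅∪∅=∅
  n2('ab'): parent n1 fail=0; on 'b' 0 → fail=17;  out ∅∪∅=∅
  n8('ca'): parent n7 fail=0; on 'a' 0 → fail=1;  out ∅∪∅=∅
  n12('aa'): parent n1 fail=0; on 'a' 0 → fail=1;  out ∅∪∅=∅
  n18('bc'): parent n17 fail=0; on 'c' 0 → fail=7;  out ∅∪∅=∅
  n3('abc'): parent n2 fail=17; on 'c' 17 → fail=18;  out ∅∪∅=∅
  n9('cab'): parent n8 fail=1; on 'b' 1 → fail=2;  out ∅∪∅=∅
  n13('aaa'): parent n12 fail=1; on 'a' 1 → fail=12;  out ∅∪∅=∅
  n19('bcb'): parent n18 fail=7; on 'b' 7→0 → fail=17;  out ∅∪∅=∅
  n22('aab'): parent n12 fail=1; on 'b' 1 → fail=2;  out ∅∪∅=∅
  n4('abcb'): parent n3 fail=18; on 'b' 18 → fail=19;  out ∅∪∅=∅
  n10('cabb'): parent n9 fail=2; on 'b' 2→17→0 → fail=17;  out ∅∪∅=∅
  n14('aaab'): parent n13 fail=12; on 'b' 12 → fail=22;  out ∅∪∅=∅
  n20('bcbb'): parent n19 fail=17; on 'b' 17→0 → fail=17;  out ∅∪∅=∅
  n23('aaba'): parent n22 fail=2; on 'a' 2→17→0 → fail=1;  out ∅∪∅=∅
  n5('abcbc'): parent n4 fail=19; on 'c' 19→17 → fail=18;  out ∅∪∅=∅
  n11('cabba'): parent n10 fail=17; on 'a' 17→0 → fail=1;  out {1}∪∅={1}
  n15('aaaba'): parent n14 fail=22; on 'a' 22 → fail=23;  out ∅∪∅=∅
  n21('bcbba'): parent n20 fail=17; on 'a' 17→0 → fail=1;  out {3}∪∅={3}
  n24('aabac'): parent n23 fail=1; on 'c' 1→0 → fail=7;  out {4}∪∅={4}
  n6('abcbcb'): parent n5 fail=18; on 'b' 18 → fail=19;  out {0}∪∅={0}
  n16('aaabac'): parent n15 fail=23; on 'c' 23 → fail=24;  out {2}∪{4}={2,4}

Run:
i=0 'c': node 0→7
i=1 'c': node 7→7 (via fail)
i=2 'a': node 7→8
i=3 'b': node 8→9
i=4 'b': node 9→10
i=5 'a': node 10→11  emit P1@[1:5]
i=6 'b': node 11→2 (via fail)
i=7 'b': node 2→17 (via fail)
i=8 'b': node 17→17 (via fail)
i=9 'a': node 17→1 (via fail)
i=10 'b': node 1→2
i=11 'c': node 2→3
i=12 'b': node 3→4
i=13 'c': node 4→5
i=14 'b': node 5→6  emit P0@[9:14]
i=15 'a': node 6→1 (via fail)
i=16 'a': node 1→12
i=17 'a': node 12→13
i=18 'b': node 13→14
i=19 'c': node 14→3 (via fail)
i=20 'b': node 3→4
i=21 'c': node 4→5
i=22 'b': node 5→6  emit P0@[17:22]
i=23 'c': node 6→18 (via fail)
i=24 'c': node 18→7 (via fail)
i=25 'a': node 7→8
i=26 'a': node 8→12 (via fail)
i=27 'a': node 12→13
i=28 'a': node 13→13 (via fail)
i=29 'a': node 13→13 (via fail)
i=30 'b': node 13→14
i=31 'a': node 14→15
i=32 'c': node 15→16  emit P2@[27:32],P4@[28:32]
i=33 'a': node 16→8 (via fail)
i=34 'a': node 8→12 (via fail)
i=35 'b': node 12→22
i=36 'a': node 22→23
i=37 'c': node 23→24  emit P4@[33:37]
i=38 'a': node 24→8 (via fail)
i=39 'a': node 8→12 (via fail)
i=40 'a': node 12→13
i=41 'b': node 13→14
i=42 'a': node 14→15
i=43 'b': node 15→2 (via fail)
i=44 'c': node 2→3
i=45 'b': node 3→4
i=46 'c': node 4→5
i=47 'a': node 5→8 (via fail)
i=48 'a': node 8→12 (via fail)
i=49 'a': node 12→13
i=50 'a': node 13→13 (via fail)
i=51 'a': node 13→13 (via fail)
i=52 'a': node 13→13 (via fail)
i=53 'b': node 13→14
i=54 'a': node 14→15
i=55 'b': node 15→2 (via fail)
i=56 'c': node 2→3
i=57 'b': node 3→4
i=58 'c': node 4→5
i=59 'b': node 5→6  emit P0@[54:59]
i=60 'b': node 6→20 (via fail)
i=61 'c': node 20→18 (via fail)
i=62 'b': node 18→19
i=63 'b': node 19→20
i=64 'a': node 20→21  emit P3@[60:64]
i=65 'a': node 21→12 (via fail)
i=66 'b': node 12→22
i=67 'b': node 22→17 (via fail)
i=68 'c': node 17→18
i=69 'b': node 18→19
i=70 'c': node 19→18 (via fail)
i=71 'b': node 18→19
i=72 'b': node 19→20
i=73 'a': node 20→21  emit P3@[69:73]
i=74 'c': node 21→7 (via fail)
i=75 'a': node 7→8
i=76 'b': node 8→9

Matches: [[5,1],[14,0],[22,0],[32,2],[32,4],[37,4],[59,0],[64,3],[73,3]]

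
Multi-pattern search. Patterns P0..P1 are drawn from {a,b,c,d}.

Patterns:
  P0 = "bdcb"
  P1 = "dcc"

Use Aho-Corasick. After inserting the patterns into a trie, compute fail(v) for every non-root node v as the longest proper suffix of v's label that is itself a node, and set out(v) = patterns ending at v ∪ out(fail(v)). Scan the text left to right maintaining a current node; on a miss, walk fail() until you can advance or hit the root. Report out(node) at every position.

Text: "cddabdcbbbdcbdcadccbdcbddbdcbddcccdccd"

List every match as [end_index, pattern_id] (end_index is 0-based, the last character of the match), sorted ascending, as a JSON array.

Build automaton:
Trie nodes:
  0='ε' goto b→1 d→5
  1='b' goto d→2
  2='bd' goto c→3
  3='bdc' goto b→4
  4='bdcb' goto ·  [P0 ends]
  5='d' goto c→6
  6='dc' goto c→7
  7='dcc' goto ·  [P1 ends]

Failure links (BFS by depth):
  n1('b'): parent n0 fail=0; on 'b' 0 → fail=0;  out ∅∪∅=∅
  n5('d'): parent n0 fail=0; on 'd' 0 → fail=0;  out ∅∪∅=∅
  n2('bd'): parent n1 fail=0; on 'd' 0 → fail=5;  out ∅∪∅=∅
  n6('dc'): parent n5 fail=0; on 'c' 0 → fail=0;  out ∅∪∅=∅
  n3('bdc'): parent n2 fail=5; on 'c' 5 → fail=6;  out ∅∪∅=∅
  n7('dcc'): parent n6 fail=0; on 'c' 0 → fail=0;  out {1}∪∅={1}
  n4('bdcb'): parent n3 fail=6; on 'b' 6→0 → fail=1;  out {0}∪∅={0}

Text stream:
pos 0 'c': at 0
pos 1 'd': at 5
pos 2 'd': at 5 (fail-walked)
pos 3 'a': at 0 (fail-walked)
pos 4 'b': at 1
pos 5 'd': at 2
pos 6 'c': at 3
pos 7 'b': at 4  ** P0@[4:7]
pos 8 'b': at 1 (fail-walked)
pos 9 'b': at 1 (fail-walked)
pos 10 'd': at 2
pos 11 'c': at 3
pos 12 'b': at 4  ** P0@[9:12]
pos 13 'd': at 2 (fail-walked)
pos 14 'c': at 3
pos 15 'a': at 0 (fail-walked)
pos 16 'd': at 5
pos 17 'c': at 6
pos 18 'c': at 7  ** P1@[16:18]
pos 19 'b': at 1 (fail-walked)
pos 20 'd': at 2
pos 21 'c': at 3
pos 22 'b': at 4  ** P0@[19:22]
pos 23 'd': at 2 (fail-walked)
pos 24 'd': at 5 (fail-walked)
pos 25 'b': at 1 (fail-walked)
pos 26 'd': at 2
pos 27 'c': at 3
pos 28 'b': at 4  ** P0@[25:28]
pos 29 'd': at 2 (fail-walked)
pos 30 'd': at 5 (fail-walked)
pos 31 'c': at 6
pos 32 'c': at 7  ** P1@[30:32]
pos 33 'c': at 0 (fail-walked)
pos 34 'd': at 5
pos 35 'c': at 6
pos 36 'c': at 7  ** P1@[34:36]
pos 37 'd': at 5 (fail-walked)

Matches: [[7,0],[12,0],[18,1],[22,0],[28,0],[32,1],[36,1]]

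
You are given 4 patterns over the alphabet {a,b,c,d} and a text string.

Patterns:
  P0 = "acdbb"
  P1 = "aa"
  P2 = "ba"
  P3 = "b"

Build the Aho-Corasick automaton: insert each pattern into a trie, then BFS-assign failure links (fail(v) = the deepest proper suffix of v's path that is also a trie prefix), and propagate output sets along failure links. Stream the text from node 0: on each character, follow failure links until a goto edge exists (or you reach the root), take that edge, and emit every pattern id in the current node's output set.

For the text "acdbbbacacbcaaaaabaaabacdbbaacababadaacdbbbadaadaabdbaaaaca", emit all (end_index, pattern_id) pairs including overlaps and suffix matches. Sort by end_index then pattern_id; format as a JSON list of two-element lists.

Build automaton:
Trie (insert patterns):
  0='ε' goto a→1 b→7
  1='a' goto a→6 c→2
  2='ac' goto d→3
  3='acd' goto b→4
  4='acdb' goto b→5
  5='acdbb' goto ·  [P0 ends]
  6='aa' goto ·  [P1 ends]
  7='b' goto a→8  [P3 ends]
  8='ba' goto ·  [P2 ends]

BFS fail/out derivation:
  n1('a'): parent n0 fail=0; on 'a' 0 → fail=0;  out ∅∪∅=∅
  n7('b'): parent n0 fail=0; on 'b' 0 → fail=0;  out {3}∪∅={3}
  n2('ac'): parent n1 fail=0; on 'c' 0 → fail=0;  out ∅∪∅=∅
  n6('aa'): parent n1 fail=0; on 'a' 0 → fail=1;  out {1}∪∅={1}
  n8('ba'): parent n7 fail=0; on 'a' 0 → fail=1;  out {2}∪∅={2}
  n3('acd'): parent n2 fail=0; on 'd' 0 → fail=0;  out ∅∪∅=∅
  n4('acdb'): parent n3 fail=0; on 'b' 0 → fail=7;  out ∅∪{3}={3}
  n5('acdbb'): parent n4 fail=7; on 'b' 7→0 → fail=7;  out {0}∪{3}={0,3}

Scan:
i=0 'a': node 0→1
i=1 'c': node 1→2
i=2 'd': node 2→3
i=3 'b': node 3→4  ** P3@[3:3]
i=4 'b': node 4→5  ** P0@[0:4],P3@[4:4]
i=5 'b': node 5→7 (via fail)  ** P3@[5:5]
i=6 'a': node 7→8  ** P2@[5:6]
i=7 'c': node 8→2 (via fail)
i=8 'a': node 2→1 (via fail)
i=9 'c': node 1→2
i=10 'b': node 2→7 (via fail)  ** P3@[10:10]
i=11 'c': node 7→0 (via fail)
i=12 'a': node 0→1
i=13 'a': node 1→6  ** P1@[12:13]
i=14 'a': node 6→6 (via fail)  ** P1@[13:14]
i=15 'a': node 6→6 (via fail)  ** P1@[14:15]
i=16 'a': node 6→6 (via fail)  ** P1@[15:16]
i=17 'b': node 6→7 (via fail)  ** P3@[17:17]
i=18 'a': node 7→8  ** P2@[17:18]
i=19 'a': node 8→6 (via fail)  ** P1@[18:19]
i=20 'a': node 6→6 (via fail)  ** P1@[19:20]
i=21 'b': node 6→7 (via fail)  ** P3@[21:21]
i=22 'a': node 7→8  ** P2@[21:22]
i=23 'c': node 8→2 (via fail)
i=24 'd': node 2→3
i=25 'b': node 3→4  ** P3@[25:25]
i=26 'b': node 4→5  ** P0@[22:26],P3@[26:26]
i=27 'a': node 5→8 (via fail)  ** P2@[26:27]
i=28 'a': node 8→6 (via fail)  ** P1@[27:28]
i=29 'c': node 6→2 (via fail)
i=30 'a': node 2→1 (via fail)
i=31 'b': node 1→7 (via fail)  ** P3@[31:31]
i=32 'a': node 7→8  ** P2@[31:32]
i=33 'b': node 8→7 (via fail)  ** P3@[33:33]
i=34 'a': node 7→8  ** P2@[33:34]
i=35 'd': node 8→0 (via fail)
i=36 'a': node 0→1
i=37 'a': node 1→6  ** P1@[36:37]
i=38 'c': node 6→2 (via fail)
i=39 'd': node 2→3
i=40 'b': node 3→4  ** P3@[40:40]
i=41 'b': node 4→5  ** P0@[37:41],P3@[41:41]
i=42 'b': node 5→7 (via fail)  ** P3@[42:42]
i=43 'a': node 7→8  ** P2@[42:43]
i=44 'd': node 8→0 (via fail)
i=45 'a': node 0→1
i=46 'a': node 1→6  ** P1@[45:46]
i=47 'd': node 6→0 (via fail)
i=48 'a': node 0→1
i=49 'a': node 1→6  ** P1@[48:49]
i=50 'b': node 6→7 (via fail)  ** P3@[50:50]
i=51 'd': node 7→0 (via fail)
i=52 'b': node 0→7  ** P3@[52:52]
i=53 'a': node 7→8  ** P2@[52:53]
i=54 'a': node 8→6 (via fail)  ** P1@[53:54]
i=55 'a': node 6→6 (via fail)  ** P1@[54:55]
i=56 'a': node 6→6 (via fail)  ** P1@[55:56]
i=57 'c': node 6→2 (via fail)
i=58 'a': node 2→1 (via fail)

Matches: [[3,3],[4,0],[4,3],[5,3],[6,2],[10,3],[13,1],[14,1],[15,1],[16,1],[17,3],[18,2],[19,1],[20,1],[21,3],[22,2],[25,3],[26,0],[26,3],[27,2],[28,1],[31,3],[32,2],[33,3],[34,2],[37,1],[40,3],[41,0],[41,3],[42,3],[43,2],[46,1],[49,1],[50,3],[52,3],[53,2],[54,1],[55,1],[56,1]]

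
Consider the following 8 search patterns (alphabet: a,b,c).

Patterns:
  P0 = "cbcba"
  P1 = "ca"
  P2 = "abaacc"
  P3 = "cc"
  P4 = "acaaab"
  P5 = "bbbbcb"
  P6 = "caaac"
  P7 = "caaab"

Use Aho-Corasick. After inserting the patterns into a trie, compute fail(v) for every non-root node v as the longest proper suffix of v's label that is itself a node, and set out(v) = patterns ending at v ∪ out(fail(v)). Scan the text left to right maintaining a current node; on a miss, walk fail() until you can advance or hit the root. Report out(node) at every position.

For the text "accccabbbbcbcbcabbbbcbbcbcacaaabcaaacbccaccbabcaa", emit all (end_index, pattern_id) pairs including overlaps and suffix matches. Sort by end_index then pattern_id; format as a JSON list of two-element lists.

Construct AC machine:
Trie nodes:
  0='ε' goto a→7 b→19 c→1
  1='c' goto a→6 b→2 c→13
  2='cb' goto c→3
  3='cbc' goto b→4
  4='cbcb' goto a→5
  5='cbcba' goto ·  ←P0
  6='ca' goto a→25  ←P1
  7='a' goto b→8 c→14
  8='ab' goto a→9
  9='aba' goto a→10
  10='abaa' goto c→11
  11='abaac' goto c→12
  12='abaacc' goto ·  ←P2
  13='cc' goto ·  ←P3
  14='ac' goto a→15
  15='aca' goto a→16
  16='acaa' goto a→17
  17='acaaa' goto b→18
  18='acaaab' goto ·  ←P4
  19='b' goto b→20
  20='bb' goto b→21
  21='bbb' goto b→22
  22='bbbb' goto c→23
  23='bbbbc' goto b→24
  24='bbbbcb' goto ·  ←P5
  25='caa' goto a→26
  26='caaa' goto b→28 c→27
  27='caaac' goto ·  ←P6
  28='caaab' goto ·  ←P7

Failure links (BFS by depth):
  n1('c'): parent n0 fail=0; on 'c' 0 → fail=0;  out ∅∪∅=∅
  n7('a'): parent n0 fail=0; on 'a' 0 → fail=0;  out ∅∪∅=∅
  n19('b'): parent n0 fail=0; on 'b' 0 → fail=0;  out ∅∪∅=∅
  n2('cb'): parent n1 fail=0; on 'b' 0 → fail=19;  out ∅∪∅=∅
  n6('ca'): parent n1 fail=0; on 'a' 0 → fail=7;  out {1}∪∅={1}
  n8('ab'): parent n7 fail=0; on 'b' 0 → fail=19;  out ∅∪∅=∅
  n13('cc'): parent n1 fail=0; on 'c' 0 → fail=1;  out {3}∪∅={3}
  n14('ac'): parent n7 fail=0; on 'c' 0 → fail=1;  out ∅∪∅=∅
  n20('bb'): parent n19 fail=0; on 'b' 0 → fail=19;  out ∅∪∅=∅
  n3('cbc'): parent n2 fail=19; on 'c' 19→0 → fail=1;  out ∅∪∅=∅
  n9('aba'): parent n8 fail=19; on 'a' 19→0 → fail=7;  out ∅∪∅=∅
  n15('aca'): parent n14 fail=1; on 'a' 1 → fail=6;  out ∅∪{1}={1}
  n21('bbb'): parent n20 fail=19; on 'b' 19 → fail=20;  out ∅∪∅=∅
  n25('caa'): parent n6 fail=7; on 'a' 7→0 → fail=7;  out ∅∪∅=∅
  n4('cbcb'): parent n3 fail=1; on 'b' 1 → fail=2;  out ∅∪∅=∅
  n10('abaa'): parent n9 fail=7; on 'a' 7→0 → fail=7;  out ∅∪∅=∅
  n16('acaa'): parent n15 fail=6; on 'a' 6 → fail=25;  out ∅∪∅=∅
  n22('bbbb'): parent n21 fail=20; on 'b' 20 → fail=21;  out ∅∪∅=∅
  n26('caaa'): parent n25 fail=7; on 'a' 7→0 → fail=7;  out ∅∪∅=∅
  n5('cbcba'): parent n4 fail=2; on 'a' 2→19→0 → fail=7;  out {0}∪∅={0}
  n11('abaac'): parent n10 fail=7; on 'c' 7 → fail=14;  out ∅∪∅=∅
  n17('acaaa'): parent n16 fail=25; on 'a' 25 → fail=26;  out ∅∪∅=∅
  n23('bbbbc'): parent n22 fail=21; on 'c' 21→20→19→0 → fail=1;  out ∅∪∅=∅
  n27('caaac'): parent n26 fail=7; on 'c' 7 → fail=14;  out {6}∪∅={6}
  n28('caaab'): parent n26 fail=7; on 'b' 7 → fail=8;  out {7}∪∅={7}
  n12('abaacc'): parent n11 fail=14; on 'c' 14→1 → fail=13;  out {2}∪{3}={2,3}
  n18('acaaab'): parent n17 fail=26; on 'b' 26 → fail=28;  out {4}∪{7}={4,7}
  n24('bbbbcb'): parent n23 fail=1; on 'b' 1 → fail=2;  out {5}∪∅={5}

Scan:
[0] read 'a'  n0⇒n7
[1] read 'c'  n7⇒n14
[2] read 'c'  n14⇒n13 ·f  → match P3@[1:2]
[3] read 'c'  n13⇒n13 ·f  → match P3@[2:3]
[4] read 'c'  n13⇒n13 ·f  → match P3@[3:4]
[5] read 'a'  n13⇒n6 ·f  → match P1@[4:5]
[6] read 'b'  n6⇒n8 ·f
[7] read 'b'  n8⇒n20 ·f
[8] read 'b'  n20⇒n21
[9] read 'b'  n21⇒n22
[10] read 'c'  n22⇒n23
[11] read 'b'  n23⇒n24  → match P5@[6:11]
[12] read 'c'  n24⇒n3 ·f
[13] read 'b'  n3⇒n4
[14] read 'c'  n4⇒n3 ·f
[15] read 'a'  n3⇒n6 ·f  → match P1@[14:15]
[16] read 'b'  n6⇒n8 ·f
[17] read 'b'  n8⇒n20 ·f
[18] read 'b'  n20⇒n21
[19] read 'b'  n21⇒n22
[20] read 'c'  n22⇒n23
[21] read 'b'  n23⇒n24  → match P5@[16:21]
[22] read 'b'  n24⇒n20 ·f
[23] read 'c'  n20⇒n1 ·f
[24] read 'b'  n1⇒n2
[25] read 'c'  n2⇒n3
[26] read 'a'  n3⇒n6 ·f  → match P1@[25:26]
[27] read 'c'  n6⇒n14 ·f
[28] read 'a'  n14⇒n15  → match P1@[27:28]
[29] read 'a'  n15⇒n16
[30] read 'a'  n16⇒n17
[31] read 'b'  n17⇒n18  → match P4@[26:31],P7@[27:31]
[32] read 'c'  n18⇒n1 ·f
[33] read 'a'  n1⇒n6  → match P1@[32:33]
[34] read 'a'  n6⇒n25
[35] read 'a'  n25⇒n26
[36] read 'c'  n26⇒n27  → match P6@[32:36]
[37] read 'b'  n27⇒n2 ·f
[38] read 'c'  n2⇒n3
[39] read 'c'  n3⇒n13 ·f  → match P3@[38:39]
[40] read 'a'  n13⇒n6 ·f  → match P1@[39:40]
[41] read 'c'  n6⇒n14 ·f
[42] read 'c'  n14⇒n13 ·f  → match P3@[41:42]
[43] read 'b'  n13⇒n2 ·f
[44] read 'a'  n2⇒n7 ·f
[45] read 'b'  n7⇒n8
[46] read 'c'  n8⇒n1 ·f
[47] read 'a'  n1⇒n6  → match P1@[46:47]
[48] read 'a'  n6⇒n25

Result: [[2,3],[3,3],[4,3],[5,1],[11,5],[15,1],[21,5],[26,1],[28,1],[31,4],[31,7],[33,1],[36,6],[39,3],[40,1],[42,3],[47,1]]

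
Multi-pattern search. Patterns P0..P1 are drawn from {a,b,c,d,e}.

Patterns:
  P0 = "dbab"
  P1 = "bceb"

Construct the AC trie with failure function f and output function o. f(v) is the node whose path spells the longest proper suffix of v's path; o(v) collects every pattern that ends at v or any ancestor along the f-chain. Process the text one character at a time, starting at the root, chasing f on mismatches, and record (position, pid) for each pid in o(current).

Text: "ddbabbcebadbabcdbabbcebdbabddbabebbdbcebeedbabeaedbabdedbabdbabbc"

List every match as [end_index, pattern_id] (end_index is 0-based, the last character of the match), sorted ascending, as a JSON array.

Build:
Trie (insert patterns):
  0='ε' goto b→5 d→1
  1='d' goto b→2
  2='db' goto a→3
  3='dba' goto b→4
  4='dbab' goto ·  [P0 ends]
  5='b' goto c→6
  6='bc' goto e→7
  7='bce' goto b→8
  8='bceb' goto ·  [P1 ends]

BFS fail/out derivation:
  n1('d'): parent n0 fail=0; on 'd' 0 → fail=0;  out ∅∪∅=∅
  n5('b'): parent n0 fail=0; on 'b' 0 → fail=0;  out ∅∪∅=∅
  n2('db'): parent n1 fail=0; on 'b' 0 → fail=5;  out ∅∪∅=∅
  n6('bc'): parent n5 fail=0; on 'c' 0 → fail=0;  out ∅∪∅=∅
  n3('dba'): parent n2 fail=5; on 'a' 5→0 → fail=0;  out ∅∪∅=∅
  n7('bce'): parent n6 fail=0; on 'e' 0 → fail=0;  out ∅∪∅=∅
  n4('dbab'): parent n3 fail=0; on 'b' 0 → fail=5;  out {0}∪∅={0}
  n8('bceb'): parent n7 fail=0; on 'b' 0 → fail=5;  out {1}∪∅={1}

Scan:
i=0 'd': node 0→1
i=1 'd': node 1→1 ·f
i=2 'b': node 1→2
i=3 'a': node 2→3
i=4 'b': node 3→4  → match P0@[1:4]
i=5 'b': node 4→5 ·f
i=6 'c': node 5→6
i=7 'e': node 6→7
i=8 'b': node 7→8  → match P1@[5:8]
i=9 'a': node 8→0 ·f
i=10 'd': node 0→1
i=11 'b': node 1→2
i=12 'a': node 2→3
i=13 'b': node 3→4  → match P0@[10:13]
i=14 'c': node 4→6 ·f
i=15 'd': node 6→1 ·f
i=16 'b': node 1→2
i=17 'a': node 2→3
i=18 'b': node 3→4  → match P0@[15:18]
i=19 'b': node 4→5 ·f
i=20 'c': node 5→6
i=21 'e': node 6→7
i=22 'b': node 7→8  → match P1@[19:22]
i=23 'd': node 8→1 ·f
i=24 'b': node 1→2
i=25 'a': node 2→3
i=26 'b': node 3→4  → match P0@[23:26]
i=27 'd': node 4→1 ·f
i=28 'd': node 1→1 ·f
i=29 'b': node 1→2
i=30 'a': node 2→3
i=31 'b': node 3→4  → match P0@[28:31]
i=32 'e': node 4→0 ·f
i=33 'b': node 0→5
i=34 'b': node 5→5 ·f
i=35 'd': node 5→1 ·f
i=36 'b': node 1→2
i=37 'c': node 2→6 ·f
i=38 'e': node 6→7
i=39 'b': node 7→8  → match P1@[36:39]
i=40 'e': node 8→0 ·f
i=41 'e': node 0→0
i=42 'd': node 0→1
i=43 'b': node 1→2
i=44 'a': node 2→3
i=45 'b': node 3→4  → match P0@[42:45]
i=46 'e': node 4→0 ·f
i=47 'a': node 0→0
i=48 'e': node 0→0
i=49 'd': node 0→1
i=50 'b': node 1→2
i=51 'a': node 2→3
i=52 'b': node 3→4  → match P0@[49:52]
i=53 'd': node 4→1 ·f
i=54 'e': node 1→0 ·f
i=55 'd': node 0→1
i=56 'b': node 1→2
i=57 'a': node 2→3
i=58 'b': node 3→4  → match P0@[55:58]
i=59 'd': node 4→1 ·f
i=60 'b': node 1→2
i=61 'a': node 2→3
i=62 'b': node 3→4  → match P0@[59:62]
i=63 'b': node 4→5 ·f
i=64 'c': node 5→6

Matches: [[4,0],[8,1],[13,0],[18,0],[22,1],[26,0],[31,0],[39,1],[45,0],[52,0],[58,0],[62,0]]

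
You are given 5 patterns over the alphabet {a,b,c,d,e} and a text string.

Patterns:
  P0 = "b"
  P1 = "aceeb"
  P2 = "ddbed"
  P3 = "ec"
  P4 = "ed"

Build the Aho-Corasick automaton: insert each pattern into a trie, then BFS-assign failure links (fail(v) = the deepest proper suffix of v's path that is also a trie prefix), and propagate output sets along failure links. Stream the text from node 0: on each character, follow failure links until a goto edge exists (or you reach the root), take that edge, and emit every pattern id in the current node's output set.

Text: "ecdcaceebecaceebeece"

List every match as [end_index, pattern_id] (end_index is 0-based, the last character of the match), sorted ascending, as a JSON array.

Build:
Trie (insert patterns):
  n0 'ε': a→2 b→1 d→7 e→12
  n1 'b': ·  [P0 ends]
  n2 'a': c→3
  n3 'ac': e→4
  n4 'ace': e→5
  n5 'acee': b→6
  n6 'aceeb': ·  [P1 ends]
  n7 'd': d→8
  n8 'dd': b→9
  n9 'ddb': e→10
  n10 'ddbe': d→11
  n11 'ddbed': ·  [P2 ends]
  n12 'e': c→13 d→14
  n13 'ec': ·  [P3 ends]
  n14 'ed': ·  [P4 ends]

BFS fail/out derivation:
  fail(1) 'b': from fail(0)=0 chase 'b': 0 ⇒ 0;  out={0}∪out(0)={0}
  fail(2) 'a': from fail(0)=0 chase 'a': 0 ⇒ 0;  out=∅∪out(0)=∅
  fail(7) 'd': from fail(0)=0 chase 'd': 0 ⇒ 0;  out=∅∪out(0)=∅
  fail(12) 'e': from fail(0)=0 chase 'e': 0 ⇒ 0;  out=∅∪out(0)=∅
  fail(3) 'ac': from fail(2)=0 chase 'c': 0 ⇒ 0;  out=∅∪out(0)=∅
  fail(8) 'dd': from fail(7)=0 chase 'd': 0 ⇒ 7;  out=∅∪out(7)=∅
  fail(13) 'ec': from fail(12)=0 chase 'c': 0 ⇒ 0;  out={3}∪out(0)={3}
  fail(14) 'ed': from fail(12)=0 chase 'd': 0 ⇒ 7;  out={4}∪out(7)={4}
  fail(4) 'ace': from fail(3)=0 chase 'e': 0 ⇒ 12;  out=∅∪out(12)=∅
  fail(9) 'ddb': from fail(8)=7 chase 'b': 7→0 ⇒ 1;  out=∅∪out(1)={0}
  fail(5) 'acee': from fail(4)=12 chase 'e': 12→0 ⇒ 12;  out=∅∪out(12)=∅
  fail(10) 'ddbe': from fail(9)=1 chase 'e': 1→0 ⇒ 12;  out=∅∪out(12)=∅
  fail(6) 'aceeb': from fail(5)=12 chase 'b': 12→0 ⇒ 1;  out={1}∪out(1)={0,1}
  fail(11) 'ddbed': from fail(10)=12 chase 'd': 12 ⇒ 14;  out={2}∪out(14)={2,4}

Run:
i=0 'e': node 0→12
i=1 'c': node 12→13  → match P3@[0:1]
i=2 'd': node 13→7 (via fail)
i=3 'c': node 7→0 (via fail)
i=4 'a': node 0→2
i=5 'c': node 2→3
i=6 'e': node 3→4
i=7 'e': node 4→5
i=8 'b': node 5→6  → match P0@[8:8],P1@[4:8]
i=9 'e': node 6→12 (via fail)
i=10 'c': node 12→13  → match P3@[9:10]
i=11 'a': node 13→2 (via fail)
i=12 'c': node 2→3
i=13 'e': node 3→4
i=14 'e': node 4→5
i=15 'b': node 5→6  → match P0@[15:15],P1@[11:15]
i=16 'e': node 6→12 (via fail)
i=17 'e': node 12→12 (via fail)
i=18 'c': node 12→13  → match P3@[17:18]
i=19 'e': node 13→12 (via fail)

Matches: [[1,3],[8,0],[8,1],[10,3],[15,0],[15,1],[18,3]]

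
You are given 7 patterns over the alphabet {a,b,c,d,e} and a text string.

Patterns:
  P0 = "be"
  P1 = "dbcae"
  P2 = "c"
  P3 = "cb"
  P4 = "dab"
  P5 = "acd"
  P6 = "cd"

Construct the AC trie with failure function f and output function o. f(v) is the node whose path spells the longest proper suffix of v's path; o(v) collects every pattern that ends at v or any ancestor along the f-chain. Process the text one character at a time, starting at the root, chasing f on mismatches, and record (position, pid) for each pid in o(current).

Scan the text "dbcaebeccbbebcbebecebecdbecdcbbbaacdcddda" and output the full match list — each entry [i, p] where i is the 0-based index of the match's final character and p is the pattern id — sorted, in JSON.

Build:
Trie (insert patterns):
  n0 'ε': a→12 b→1 c→8 d→3
  n1 'b': e→2
  n2 'be': ·  [P0 ends]
  n3 'd': a→10 b→4
  n4 'db': c→5
  n5 'dbc': a→6
  n6 'dbca': e→7
  n7 'dbcae': ·  [P1 ends]
  n8 'c': b→9 d→15  [P2 ends]
  n9 'cb': ·  [P3 ends]
  n10 'da': b→11
  n11 'dab': ·  [P4 ends]
  n12 'a': c→13
  n13 'ac': d→14
  n14 'acd': ·  [P5 ends]
  n15 'cd': ·  [P6 ends]

BFS fail/out derivation:
  n1('b'): parent n0 fail=0; on 'b' 0 → fail=0;  out ∅∪∅=∅
  n3('d'): parent n0 fail=0; on 'd' 0 → fail=0;  out ∅∪∅=∅
  n8('c'): parent n0 fail=0; on 'c' 0 → fail=0;  out {2}∪∅={2}
  n12('a'): parent n0 fail=0; on 'a' 0 → fail=0;  out ∅∪∅=∅
  n2('be'): parent n1 fail=0; on 'e' 0 → fail=0;  out {0}∪∅={0}
  n4('db'): parent n3 fail=0; on 'b' 0 → fail=1;  out ∅∪∅=∅
  n9('cb'): parent n8 fail=0; on 'b' 0 → fail=1;  out {3}∪∅={3}
  n10('da'): parent n3 fail=0; on 'a' 0 → fail=12;  out ∅∪∅=∅
  n13('ac'): parent n12 fail=0; on 'c' 0 → fail=8;  out ∅∪{2}={2}
  n15('cd'): parent n8 fail=0; on 'd' 0 → fail=3;  out {6}∪∅={6}
  n5('dbc'): parent n4 fail=1; on 'c' 1→0 → fail=8;  out ∅∪{2}={2}
  n11('dab'): parent n10 fail=12; on 'b' 12→0 → fail=1;  out {4}∪∅={4}
  n14('acd'): parent n13 fail=8; on 'd' 8 → fail=15;  out {5}∪{6}={5,6}
  n6('dbca'): parent n5 fail=8; on 'a' 8→0 → fail=12;  out ∅∪∅=∅
  n7('dbcae'): parent n6 fail=12; on 'e' 12→0 → fail=0;  out {1}∪∅={1}

Run:
i=0 'd': node 0→3
i=1 'b': node 3→4
i=2 'c': node 4→5  → match P2@[2:2]
i=3 'a': node 5→6
i=4 'e': node 6→7  → match P1@[0:4]
i=5 'b': node 7→1 (fail-walked)
i=6 'e': node 1→2  → match P0@[5:6]
i=7 'c': node 2→8 (fail-walked)  → match P2@[7:7]
i=8 'c': node 8→8 (fail-walked)  → match P2@[8:8]
i=9 'b': node 8→9  → match P3@[8:9]
i=10 'b': node 9→1 (fail-walked)
i=11 'e': node 1→2  → match P0@[10:11]
i=12 'b': node 2→1 (fail-walked)
i=13 'c': node 1→8 (fail-walked)  → match P2@[13:13]
i=14 'b': node 8→9  → match P3@[13:14]
i=15 'e': node 9→2 (fail-walked)  → match P0@[14:15]
i=16 'b': node 2→1 (fail-walked)
i=17 'e': node 1→2  → match P0@[16:17]
i=18 'c': node 2→8 (fail-walked)  → match P2@[18:18]
i=19 'e': node 8→0 (fail-walked)
i=20 'b': node 0→1
i=21 'e': node 1→2  → match P0@[20:21]
i=22 'c': node 2→8 (fail-walked)  → match P2@[22:22]
i=23 'd': node 8→15  → match P6@[22:23]
i=24 'b': node 15→4 (fail-walked)
i=25 'e': node 4→2 (fail-walked)  → match P0@[24:25]
i=26 'c': node 2→8 (fail-walked)  → match P2@[26:26]
i=27 'd': node 8→15  → match P6@[26:27]
i=28 'c': node 15→8 (fail-walked)  → match P2@[28:28]
i=29 'b': node 8→9  → match P3@[28:29]
i=30 'b': node 9→1 (fail-walked)
i=31 'b': node 1→1 (fail-walked)
i=32 'a': node 1→12 (fail-walked)
i=33 'a': node 12→12 (fail-walked)
i=34 'c': node 12→13  → match P2@[34:34]
i=35 'd': node 13→14  → match P5@[33:35],P6@[34:35]
i=36 'c': node 14→8 (fail-walked)  → match P2@[36:36]
i=37 'd': node 8→15  → match P6@[36:37]
i=38 'd': node 15→3 (fail-walked)
i=39 'd': node 3→3 (fail-walked)
i=40 'a': node 3→10

Result: [[2,2],[4,1],[6,0],[7,2],[8,2],[9,3],[11,0],[13,2],[14,3],[15,0],[17,0],[18,2],[21,0],[22,2],[23,6],[25,0],[26,2],[27,6],[28,2],[29,3],[34,2],[35,5],[35,6],[36,2],[37,6]]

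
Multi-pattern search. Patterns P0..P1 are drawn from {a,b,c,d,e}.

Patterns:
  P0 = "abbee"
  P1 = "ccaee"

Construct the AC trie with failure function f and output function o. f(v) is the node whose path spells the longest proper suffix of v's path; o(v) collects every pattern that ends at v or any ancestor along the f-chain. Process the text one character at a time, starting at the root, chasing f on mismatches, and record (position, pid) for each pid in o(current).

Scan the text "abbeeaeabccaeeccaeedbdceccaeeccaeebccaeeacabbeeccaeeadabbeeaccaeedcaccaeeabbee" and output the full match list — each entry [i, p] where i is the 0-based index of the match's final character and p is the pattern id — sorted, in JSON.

Build automaton:
Trie nodes:
  n0 'ε': a→1 c→6
  n1 'a': b→2
  n2 'ab': b→3
  n3 'abb': e→4
  n4 'abbe': e→5
  n5 'abbee': ·  [P0 ends]
  n6 'c': c→7
  n7 'cc': a→8
  n8 'cca': e→9
  n9 'ccae': e→10
  n10 'ccaee': ·  [P1 ends]

BFS fail/out derivation:
  n1('a'): parent n0 fail=0; on 'a' 0 → fail=0;  out ∅∪∅=∅
  n6('c'): parent n0 fail=0; on 'c' 0 → fail=0;  out ∅∪∅=∅
  n2('ab'): parent n1 fail=0; on 'b' 0 → fail=0;  out ∅∪∅=∅
  n7('cc'): parent n6 fail=0; on 'c' 0 → fail=6;  out ∅∪∅=∅
  n3('abb'): parent n2 fail=0; on 'b' 0 → fail=0;  out ∅∪∅=∅
  n8('cca'): parent n7 fail=6; on 'a' 6→0 → fail=1;  out ∅∪∅=∅
  n4('abbe'): parent n3 fail=0; on 'e' 0 → fail=0;  out ∅∪∅=∅
  n9('ccae'): parent n8 fail=1; on 'e' 1→0 → fail=0;  out ∅∪∅=∅
  n5('abbee'): parent n4 fail=0; on 'e' 0 → fail=0;  out {0}∪∅={0}
  n10('ccaee'): parent n9 fail=0; on 'e' 0 → fail=0;  out {1}∪∅={1}

Run:
i=0 'a': node 0→1
i=1 'b': node 1→2
i=2 'b': node 2→3
i=3 'e': node 3→4
i=4 'e': node 4→5  ** P0@[0:4]
i=5 'a': node 5→1 ·f
i=6 'e': node 1→0 ·f
i=7 'a': node 0→1
i=8 'b': node 1→2
i=9 'c': node 2→6 ·f
i=10 'c': node 6→7
i=11 'a': node 7→8
i=12 'e': node 8→9
i=13 'e': node 9→10  ** P1@[9:13]
i=14 'c': node 10→6 ·f
i=15 'c': node 6→7
i=16 'a': node 7→8
i=17 'e': node 8→9
i=18 'e': node 9→10  ** P1@[14:18]
i=19 'd': node 10→0 ·f
i=20 'b': node 0→0
i=21 'd': node 0→0
i=22 'c': node 0→6
i=23 'e': node 6→0 ·f
i=24 'c': node 0→6
i=25 'c': node 6→7
i=26 'a': node 7→8
i=27 'e': node 8→9
i=28 'e': node 9→10  ** P1@[24:28]
i=29 'c': node 10→6 ·f
i=30 'c': node 6→7
i=31 'a': node 7→8
i=32 'e': node 8→9
i=33 'e': node 9→10  ** P1@[29:33]
i=34 'b': node 10→0 ·f
i=35 'c': node 0→6
i=36 'c': node 6→7
i=37 'a': node 7→8
i=38 'e': node 8→9
i=39 'e': node 9→10  ** P1@[35:39]
i=40 'a': node 10→1 ·f
i=41 'c': node 1→6 ·f
i=42 'a': node 6→1 ·f
i=43 'b': node 1→2
i=44 'b': node 2→3
i=45 'e': node 3→4
i=46 'e': node 4→5  ** P0@[42:46]
i=47 'c': node 5→6 ·f
i=48 'c': node 6→7
i=49 'a': node 7→8
i=50 'e': node 8→9
i=51 'e': node 9→10  ** P1@[47:51]
i=52 'a': node 10→1 ·f
i=53 'd': node 1→0 ·f
i=54 'a': node 0→1
i=55 'b': node 1→2
i=56 'b': node 2→3
i=57 'e': node 3→4
i=58 'e': node 4→5  ** P0@[54:58]
i=59 'a': node 5→1 ·f
i=60 'c': node 1→6 ·f
i=61 'c': node 6→7
i=62 'a': node 7→8
i=63 'e': node 8→9
i=64 'e': node 9→10  ** P1@[60:64]
i=65 'd': node 10→0 ·f
i=66 'c': node 0→6
i=67 'a': node 6→1 ·f
i=68 'c': node 1→6 ·f
i=69 'c': node 6→7
i=70 'a': node 7→8
i=71 'e': node 8→9
i=72 'e': node 9→10  ** P1@[68:72]
i=73 'a': node 10→1 ·f
i=74 'b': node 1→2
i=75 'b': node 2→3
i=76 'e': node 3→4
i=77 'e': node 4→5  ** P0@[73:77]

Matches: [[4,0],[13,1],[18,1],[28,1],[33,1],[39,1],[46,0],[51,1],[58,0],[64,1],[72,1],[77,0]]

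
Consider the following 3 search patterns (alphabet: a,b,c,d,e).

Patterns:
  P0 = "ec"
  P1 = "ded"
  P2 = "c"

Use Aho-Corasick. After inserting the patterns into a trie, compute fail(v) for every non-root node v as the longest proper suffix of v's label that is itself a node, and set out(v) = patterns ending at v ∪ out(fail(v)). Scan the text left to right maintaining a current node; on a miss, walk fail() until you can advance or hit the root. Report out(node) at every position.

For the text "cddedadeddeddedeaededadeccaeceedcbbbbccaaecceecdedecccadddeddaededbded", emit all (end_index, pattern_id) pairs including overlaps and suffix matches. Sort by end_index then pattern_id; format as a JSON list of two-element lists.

Build:
Trie nodes:
  0='ε' goto c→6 d→3 e→1
  1='e' goto c→2
  2='ec' goto ·  [P0 ends]
  3='d' goto e→4
  4='de' goto d→5
  5='ded' goto ·  [P1 ends]
  6='c' goto ·  [P2 ends]

BFS fail/out derivation:
  fail(1) 'e': from fail(0)=0 chase 'e': 0 ⇒ 0;  out=∅∪out(0)=∅
  fail(3) 'd': from fail(0)=0 chase 'd': 0 ⇒ 0;  out=∅∪out(0)=∅
  fail(6) 'c': from fail(0)=0 chase 'c': 0 ⇒ 0;  out={2}∪out(0)={2}
  fail(2) 'ec': from fail(1)=0 chase 'c': 0 ⇒ 6;  out={0}∪out(6)={0,2}
  fail(4) 'de': from fail(3)=0 chase 'e': 0 ⇒ 1;  out=∅∪out(1)=∅
  fail(5) 'ded': from fail(4)=1 chase 'd': 1→0 ⇒ 3;  out={1}∪out(3)={1}

Scan:
pos 0 'c': at 6  emit P2@[0:0]
pos 1 'd': at 3 (via fail)
pos 2 'd': at 3 (via fail)
pos 3 'e': at 4
pos 4 'd': at 5  emit P1@[2:4]
pos 5 'a': at 0 (via fail)
pos 6 'd': at 3
pos 7 'e': at 4
pos 8 'd': at 5  emit P1@[6:8]
pos 9 'd': at 3 (via fail)
pos 10 'e': at 4
pos 11 'd': at 5  emit P1@[9:11]
pos 12 'd': at 3 (via fail)
pos 13 'e': at 4
pos 14 'd': at 5  emit P1@[12:14]
pos 15 'e': at 4 (via fail)
pos 16 'a': at 0 (via fail)
pos 17 'e': at 1
pos 18 'd': at 3 (via fail)
pos 19 'e': at 4
pos 20 'd': at 5  emit P1@[18:20]
pos 21 'a': at 0 (via fail)
pos 22 'd': at 3
pos 23 'e': at 4
pos 24 'c': at 2 (via fail)  emit P0@[23:24],P2@[24:24]
pos 25 'c': at 6 (via fail)  emit P2@[25:25]
pos 26 'a': at 0 (via fail)
pos 27 'e': at 1
pos 28 'c': at 2  emit P0@[27:28],P2@[28:28]
pos 29 'e': at 1 (via fail)
pos 30 'e': at 1 (via fail)
pos 31 'd': at 3 (via fail)
pos 32 'c': at 6 (via fail)  emit P2@[32:32]
pos 33 'b': at 0 (via fail)
pos 34 'b': at 0
pos 35 'b': at 0
pos 36 'b': at 0
pos 37 'c': at 6  emit P2@[37:37]
pos 38 'c': at 6 (via fail)  emit P2@[38:38]
pos 39 'a': at 0 (via fail)
pos 40 'a': at 0
pos 41 'e': at 1
pos 42 'c': at 2  emit P0@[41:42],P2@[42:42]
pos 43 'c': at 6 (via fail)  emit P2@[43:43]
pos 44 'e': at 1 (via fail)
pos 45 'e': at 1 (via fail)
pos 46 'c': at 2  emit P0@[45:46],P2@[46:46]
pos 47 'd': at 3 (via fail)
pos 48 'e': at 4
pos 49 'd': at 5  emit P1@[47:49]
pos 50 'e': at 4 (via fail)
pos 51 'c': at 2 (via fail)  emit P0@[50:51],P2@[51:51]
pos 52 'c': at 6 (via fail)  emit P2@[52:52]
pos 53 'c': at 6 (via fail)  emit P2@[53:53]
pos 54 'a': at 0 (via fail)
pos 55 'd': at 3
pos 56 'd': at 3 (via fail)
pos 57 'd': at 3 (via fail)
pos 58 'e': at 4
pos 59 'd': at 5  emit P1@[57:59]
pos 60 'd': at 3 (via fail)
pos 61 'a': at 0 (via fail)
pos 62 'e': at 1
pos 63 'd': at 3 (via fail)
pos 64 'e': at 4
pos 65 'd': at 5  emit P1@[63:65]
pos 66 'b': at 0 (via fail)
pos 67 'd': at 3
pos 68 'e': at 4
pos 69 'd': at 5  emit P1@[67:69]

Matches: [[0,2],[4,1],[8,1],[11,1],[14,1],[20,1],[24,0],[24,2],[25,2],[28,0],[28,2],[32,2],[37,2],[38,2],[42,0],[42,2],[43,2],[46,0],[46,2],[49,1],[51,0],[51,2],[52,2],[53,2],[59,1],[65,1],[69,1]]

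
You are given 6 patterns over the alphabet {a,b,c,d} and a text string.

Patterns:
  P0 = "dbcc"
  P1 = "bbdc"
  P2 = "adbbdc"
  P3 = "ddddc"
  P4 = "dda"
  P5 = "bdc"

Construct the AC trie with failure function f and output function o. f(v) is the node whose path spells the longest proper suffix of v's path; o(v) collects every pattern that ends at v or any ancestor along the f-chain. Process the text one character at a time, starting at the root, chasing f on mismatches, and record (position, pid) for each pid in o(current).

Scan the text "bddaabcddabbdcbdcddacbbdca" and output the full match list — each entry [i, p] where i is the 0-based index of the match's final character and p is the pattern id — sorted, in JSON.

Construct AC machine:
Trie (insert patterns):
  n0 'ε': a→9 b→5 d→1
  n1 'd': b→2 d→15
  n2 'db': c→3
  n3 'dbc': c→4
  n4 'dbcc': ·  [P0 ends]
  n5 'b': b→6 d→20
  n6 'bb': d→7
  n7 'bbd': c→8
  n8 'bbdc': ·  [P1 ends]
  n9 'a': d→10
  n10 'ad': b→11
  n11 'adb': b→12
  n12 'adbb': d→13
  n13 'adbbd': c→14
  n14 'adbbdc': ·  [P2 ends]
  n15 'dd': a→19 d→16
  n16 'ddd': d→17
  n17 'dddd': c→18
  n18 'ddddc': ·  [P3 ends]
  n19 'dda': ·  [P4 ends]
  n20 'bd': c→21
  n21 'bdc': ·  [P5 ends]

BFS fail/out derivation:
  n1('d'): parent n0 fail=0; on 'd' 0 → fail=0;  out ∅∪∅=∅
  n5('b'): parent n0 fail=0; on 'b' 0 → fail=0;  out ∅∪∅=∅
  n9('a'): parent n0 fail=0; on 'a' 0 → fail=0;  out ∅∪∅=∅
  n2('db'): parent n1 fail=0; on 'b' 0 → fail=5;  out ∅∪∅=∅
  n6('bb'): parent n5 fail=0; on 'b' 0 → fail=5;  out ∅∪∅=∅
  n10('ad'): parent n9 fail=0; on 'd' 0 → fail=1;  out ∅∪∅=∅
  n15('dd'): parent n1 fail=0; on 'd' 0 → fail=1;  out ∅∪∅=∅
  n20('bd'): parent n5 fail=0; on 'd' 0 → fail=1;  out ∅∪∅=∅
  n3('dbc'): parent n2 fail=5; on 'c' 5→0 → fail=0;  out ∅∪∅=∅
  n7('bbd'): parent n6 fail=5; on 'd' 5 → fail=20;  out ∅∪∅=∅
  n11('adb'): parent n10 fail=1; on 'b' 1 → fail=2;  out ∅∪∅=∅
  n16('ddd'): parent n15 fail=1; on 'd' 1 → fail=15;  out ∅∪∅=∅
  n19('dda'): parent n15 fail=1; on 'a' 1→0 → fail=9;  out {4}∪∅={4}
  n21('bdc'): parent n20 fail=1; on 'c' 1→0 → fail=0;  out {5}∪∅={5}
  n4('dbcc'): parent n3 fail=0; on 'c' 0 → fail=0;  out {0}∪∅={0}
  n8('bbdc'): parent n7 fail=20; on 'c' 20 → fail=21;  out {1}∪{5}={1,5}
  n12('adbb'): parent n11 fail=2; on 'b' 2→5 → fail=6;  out ∅∪∅=∅
  n17('dddd'): parent n16 fail=15; on 'd' 15 → fail=16;  out ∅∪∅=∅
  n13('adbbd'): parent n12 fail=6; on 'd' 6 → fail=7;  out ∅∪∅=∅
  n18('ddddc'): parent n17 fail=16; on 'c' 16→15→1→0 → fail=0;  out {3}∪∅={3}
  n14('adbbdc'): parent n13 fail=7; on 'c' 7 → fail=8;  out {2}∪{1,5}={1,2,5}

Scan:
pos 0 'b': at 5
pos 1 'd': at 20
pos 2 'd': at 15 ·f
pos 3 'a': at 19  emit P4@[1:3]
pos 4 'a': at 9 ·f
pos 5 'b': at 5 ·f
pos 6 'c': at 0 ·f
pos 7 'd': at 1
pos 8 'd': at 15
pos 9 'a': at 19  emit P4@[7:9]
pos 10 'b': at 5 ·f
pos 11 'b': at 6
pos 12 'd': at 7
pos 13 'c': at 8  emit P1@[10:13],P5@[11:13]
pos 14 'b': at 5 ·f
pos 15 'd': at 20
pos 16 'c': at 21  emit P5@[14:16]
pos 17 'd': at 1 ·f
pos 18 'd': at 15
pos 19 'a': at 19  emit P4@[17:19]
pos 20 'c': at 0 ·f
pos 21 'b': at 5
pos 22 'b': at 6
pos 23 'd': at 7
pos 24 'c': at 8  emit P1@[21:24],P5@[22:24]
pos 25 'a': at 9 ·f

All matches (sorted): [[3,4],[9,4],[13,1],[13,5],[16,5],[19,4],[24,1],[24,5]]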